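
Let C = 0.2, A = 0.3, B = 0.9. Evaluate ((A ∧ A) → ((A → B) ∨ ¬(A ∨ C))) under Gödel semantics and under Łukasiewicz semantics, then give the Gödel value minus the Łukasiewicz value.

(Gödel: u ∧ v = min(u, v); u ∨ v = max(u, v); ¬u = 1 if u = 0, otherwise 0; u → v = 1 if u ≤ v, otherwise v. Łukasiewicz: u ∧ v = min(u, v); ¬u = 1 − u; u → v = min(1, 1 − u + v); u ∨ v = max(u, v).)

0.00

Gödel evaluation:
  (A ∧ A) = min(0.3, 0.3) = 0.3
  (A → B): 0.3 ≤ 0.9, so result = 1
  (A ∨ C) = max(0.3, 0.2) = 0.3
  ¬(A ∨ C): Gödel ¬ of 0.3 = 0 (operand ≠ 0)
  ((A → B) ∨ ¬(A ∨ C)) = max(1, 0) = 1
  ((A ∧ A) → ((A → B) ∨ ¬(A ∨ C))): 0.3 ≤ 1, so result = 1
  Gödel value = 1
Łukasiewicz evaluation:
  (A ∧ A) = min(0.3, 0.3) = 0.3
  (A → B): min(1, 1 − 0.3 + 0.9) = 1
  (A ∨ C) = max(0.3, 0.2) = 0.3
  ¬(A ∨ C): Łukasiewicz ¬ gives 1 − 0.3 = 0.7
  ((A → B) ∨ ¬(A ∨ C)) = max(1, 0.7) = 1
  ((A ∧ A) → ((A → B) ∨ ¬(A ∨ C))): min(1, 1 − 0.3 + 1) = 1
  Łukasiewicz value = 1
Difference: 1 − 1 = 0.00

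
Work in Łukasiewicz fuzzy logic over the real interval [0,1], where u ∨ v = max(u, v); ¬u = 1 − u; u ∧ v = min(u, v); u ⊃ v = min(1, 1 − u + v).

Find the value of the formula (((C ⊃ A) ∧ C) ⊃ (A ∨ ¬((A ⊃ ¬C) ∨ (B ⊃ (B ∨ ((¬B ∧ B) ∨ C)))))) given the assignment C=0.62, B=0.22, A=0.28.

0.66

(C ⊃ A): min(1, 1 − 0.62 + 0.28) = 0.66
((C ⊃ A) ∧ C) = min(0.66, 0.62) = 0.62
¬C: Łukasiewicz ¬ gives 1 − 0.62 = 0.38
(A ⊃ ¬C): min(1, 1 − 0.28 + 0.38) = 1
¬B: Łukasiewicz ¬ gives 1 − 0.22 = 0.78
(¬B ∧ B) = min(0.78, 0.22) = 0.22
((¬B ∧ B) ∨ C) = max(0.22, 0.62) = 0.62
(B ∨ ((¬B ∧ B) ∨ C)) = max(0.22, 0.62) = 0.62
(B ⊃ (B ∨ ((¬B ∧ B) ∨ C))): min(1, 1 − 0.22 + 0.62) = 1
((A ⊃ ¬C) ∨ (B ⊃ (B ∨ ((¬B ∧ B) ∨ C)))) = max(1, 1) = 1
¬((A ⊃ ¬C) ∨ (B ⊃ (B ∨ ((¬B ∧ B) ∨ C)))): Łukasiewicz ¬ gives 1 − 1 = 0
(A ∨ ¬((A ⊃ ¬C) ∨ (B ⊃ (B ∨ ((¬B ∧ B) ∨ C))))) = max(0.28, 0) = 0.28
(((C ⊃ A) ∧ C) ⊃ (A ∨ ¬((A ⊃ ¬C) ∨ (B ⊃ (B ∨ ((¬B ∧ B) ∨ C)))))): min(1, 1 − 0.62 + 0.28) = 0.66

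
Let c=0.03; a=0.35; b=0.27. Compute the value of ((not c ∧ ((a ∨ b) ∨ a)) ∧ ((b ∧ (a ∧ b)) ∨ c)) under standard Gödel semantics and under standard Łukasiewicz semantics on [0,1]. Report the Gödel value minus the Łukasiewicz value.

-0.27

Gödel evaluation:
  not c: Gödel ¬ of 0.03 = 0 (operand ≠ 0)
  (a ∨ b) = max(0.35, 0.27) = 0.35
  ((a ∨ b) ∨ a) = max(0.35, 0.35) = 0.35
  (not c ∧ ((a ∨ b) ∨ a)) = min(0, 0.35) = 0
  (a ∧ b) = min(0.35, 0.27) = 0.27
  (b ∧ (a ∧ b)) = min(0.27, 0.27) = 0.27
  ((b ∧ (a ∧ b)) ∨ c) = max(0.27, 0.03) = 0.27
  ((not c ∧ ((a ∨ b) ∨ a)) ∧ ((b ∧ (a ∧ b)) ∨ c)) = min(0, 0.27) = 0
  Gödel value = 0
Łukasiewicz evaluation:
  not c: Łukasiewicz ¬ gives 1 − 0.03 = 0.97
  (a ∨ b) = max(0.35, 0.27) = 0.35
  ((a ∨ b) ∨ a) = max(0.35, 0.35) = 0.35
  (not c ∧ ((a ∨ b) ∨ a)) = min(0.97, 0.35) = 0.35
  (a ∧ b) = min(0.35, 0.27) = 0.27
  (b ∧ (a ∧ b)) = min(0.27, 0.27) = 0.27
  ((b ∧ (a ∧ b)) ∨ c) = max(0.27, 0.03) = 0.27
  ((not c ∧ ((a ∨ b) ∨ a)) ∧ ((b ∧ (a ∧ b)) ∨ c)) = min(0.35, 0.27) = 0.27
  Łukasiewicz value = 0.27
Difference: 0 − 0.27 = -0.27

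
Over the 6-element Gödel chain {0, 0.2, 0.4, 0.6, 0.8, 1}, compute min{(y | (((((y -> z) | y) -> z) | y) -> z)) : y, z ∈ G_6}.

0.20

The minimum is attained at y = 0.2, z = 0:
  (y -> z): 0.2 > 0, so result = 0
  ((y -> z) | y) = max(0, 0.2) = 0.2
  (((y -> z) | y) -> z): 0.2 > 0, so result = 0
  ((((y -> z) | y) -> z) | y) = max(0, 0.2) = 0.2
  (((((y -> z) | y) -> z) | y) -> z): 0.2 > 0, so result = 0
  (y | (((((y -> z) | y) -> z) | y) -> z)) = max(0.2, 0) = 0.2
Checking all 36 assignments confirms none give a value below 0.20.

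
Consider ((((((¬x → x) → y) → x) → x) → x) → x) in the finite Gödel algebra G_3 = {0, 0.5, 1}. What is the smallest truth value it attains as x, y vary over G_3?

The minimum is attained at x = 0.5, y = 0:
  ¬x: Gödel ¬ of 0.5 = 0 (operand ≠ 0)
  (¬x → x): 0 ≤ 0.5, so result = 1
  ((¬x → x) → y): 1 > 0, so result = 0
  (((¬x → x) → y) → x): 0 ≤ 0.5, so result = 1
  ((((¬x → x) → y) → x) → x): 1 > 0.5, so result = 0.5
  (((((¬x → x) → y) → x) → x) → x): 0.5 ≤ 0.5, so result = 1
  ((((((¬x → x) → y) → x) → x) → x) → x): 1 > 0.5, so result = 0.5
Checking all 9 assignments confirms none give a value below 0.50.

0.50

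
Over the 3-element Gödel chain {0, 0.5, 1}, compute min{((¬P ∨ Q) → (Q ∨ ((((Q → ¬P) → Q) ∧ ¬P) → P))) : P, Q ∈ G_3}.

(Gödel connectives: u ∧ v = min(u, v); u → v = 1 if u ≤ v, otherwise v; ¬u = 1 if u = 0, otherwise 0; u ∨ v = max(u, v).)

0.50

The minimum is attained at P = 0, Q = 0.5:
  ¬P: Gödel ¬ of 0 = 1 (operand is 0)
  (¬P ∨ Q) = max(1, 0.5) = 1
  ¬P: Gödel ¬ of 0 = 1 (operand is 0)
  (Q → ¬P): 0.5 ≤ 1, so result = 1
  ((Q → ¬P) → Q): 1 > 0.5, so result = 0.5
  ¬P: Gödel ¬ of 0 = 1 (operand is 0)
  (((Q → ¬P) → Q) ∧ ¬P) = min(0.5, 1) = 0.5
  ((((Q → ¬P) → Q) ∧ ¬P) → P): 0.5 > 0, so result = 0
  (Q ∨ ((((Q → ¬P) → Q) ∧ ¬P) → P)) = max(0.5, 0) = 0.5
  ((¬P ∨ Q) → (Q ∨ ((((Q → ¬P) → Q) ∧ ¬P) → P))): 1 > 0.5, so result = 0.5
Checking all 9 assignments confirms none give a value below 0.50.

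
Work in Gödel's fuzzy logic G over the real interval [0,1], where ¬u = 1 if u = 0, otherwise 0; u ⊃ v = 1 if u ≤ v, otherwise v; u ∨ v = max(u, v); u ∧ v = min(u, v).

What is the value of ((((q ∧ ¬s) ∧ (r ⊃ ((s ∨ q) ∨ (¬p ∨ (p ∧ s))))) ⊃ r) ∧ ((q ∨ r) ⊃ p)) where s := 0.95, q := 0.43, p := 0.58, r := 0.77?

¬s: Gödel ¬ of 0.95 = 0 (operand ≠ 0)
(q ∧ ¬s) = min(0.43, 0) = 0
(s ∨ q) = max(0.95, 0.43) = 0.95
¬p: Gödel ¬ of 0.58 = 0 (operand ≠ 0)
(p ∧ s) = min(0.58, 0.95) = 0.58
(¬p ∨ (p ∧ s)) = max(0, 0.58) = 0.58
((s ∨ q) ∨ (¬p ∨ (p ∧ s))) = max(0.95, 0.58) = 0.95
(r ⊃ ((s ∨ q) ∨ (¬p ∨ (p ∧ s)))): 0.77 ≤ 0.95, so result = 1
((q ∧ ¬s) ∧ (r ⊃ ((s ∨ q) ∨ (¬p ∨ (p ∧ s))))) = min(0, 1) = 0
(((q ∧ ¬s) ∧ (r ⊃ ((s ∨ q) ∨ (¬p ∨ (p ∧ s))))) ⊃ r): 0 ≤ 0.77, so result = 1
(q ∨ r) = max(0.43, 0.77) = 0.77
((q ∨ r) ⊃ p): 0.77 > 0.58, so result = 0.58
((((q ∧ ¬s) ∧ (r ⊃ ((s ∨ q) ∨ (¬p ∨ (p ∧ s))))) ⊃ r) ∧ ((q ∨ r) ⊃ p)) = min(1, 0.58) = 0.58

0.58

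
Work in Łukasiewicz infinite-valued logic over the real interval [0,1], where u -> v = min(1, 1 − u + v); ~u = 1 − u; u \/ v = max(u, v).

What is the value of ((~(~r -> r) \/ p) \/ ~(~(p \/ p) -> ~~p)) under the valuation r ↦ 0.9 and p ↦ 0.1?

~r: Łukasiewicz ¬ gives 1 − 0.9 = 0.1
(~r -> r): min(1, 1 − 0.1 + 0.9) = 1
~(~r -> r): Łukasiewicz ¬ gives 1 − 1 = 0
(~(~r -> r) \/ p) = max(0, 0.1) = 0.1
(p \/ p) = max(0.1, 0.1) = 0.1
~(p \/ p): Łukasiewicz ¬ gives 1 − 0.1 = 0.9
~p: Łukasiewicz ¬ gives 1 − 0.1 = 0.9
~~p: Łukasiewicz ¬ gives 1 − 0.9 = 0.1
(~(p \/ p) -> ~~p): min(1, 1 − 0.9 + 0.1) = 0.2
~(~(p \/ p) -> ~~p): Łukasiewicz ¬ gives 1 − 0.2 = 0.8
((~(~r -> r) \/ p) \/ ~(~(p \/ p) -> ~~p)) = max(0.1, 0.8) = 0.8

0.80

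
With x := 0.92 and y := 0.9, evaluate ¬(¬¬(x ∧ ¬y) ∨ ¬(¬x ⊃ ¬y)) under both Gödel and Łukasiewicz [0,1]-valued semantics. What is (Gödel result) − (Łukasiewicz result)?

0.10

Gödel evaluation:
  ¬y: Gödel ¬ of 0.9 = 0 (operand ≠ 0)
  (x ∧ ¬y) = min(0.92, 0) = 0
  ¬(x ∧ ¬y): Gödel ¬ of 0 = 1 (operand is 0)
  ¬¬(x ∧ ¬y): Gödel ¬ of 1 = 0 (operand ≠ 0)
  ¬x: Gödel ¬ of 0.92 = 0 (operand ≠ 0)
  ¬y: Gödel ¬ of 0.9 = 0 (operand ≠ 0)
  (¬x ⊃ ¬y): 0 ≤ 0, so result = 1
  ¬(¬x ⊃ ¬y): Gödel ¬ of 1 = 0 (operand ≠ 0)
  (¬¬(x ∧ ¬y) ∨ ¬(¬x ⊃ ¬y)) = max(0, 0) = 0
  ¬(¬¬(x ∧ ¬y) ∨ ¬(¬x ⊃ ¬y)): Gödel ¬ of 0 = 1 (operand is 0)
  Gödel value = 1
Łukasiewicz evaluation:
  ¬y: Łukasiewicz ¬ gives 1 − 0.9 = 0.1
  (x ∧ ¬y) = min(0.92, 0.1) = 0.1
  ¬(x ∧ ¬y): Łukasiewicz ¬ gives 1 − 0.1 = 0.9
  ¬¬(x ∧ ¬y): Łukasiewicz ¬ gives 1 − 0.9 = 0.1
  ¬x: Łukasiewicz ¬ gives 1 − 0.92 = 0.08
  ¬y: Łukasiewicz ¬ gives 1 − 0.9 = 0.1
  (¬x ⊃ ¬y): min(1, 1 − 0.08 + 0.1) = 1
  ¬(¬x ⊃ ¬y): Łukasiewicz ¬ gives 1 − 1 = 0
  (¬¬(x ∧ ¬y) ∨ ¬(¬x ⊃ ¬y)) = max(0.1, 0) = 0.1
  ¬(¬¬(x ∧ ¬y) ∨ ¬(¬x ⊃ ¬y)): Łukasiewicz ¬ gives 1 − 0.1 = 0.9
  Łukasiewicz value = 0.9
Difference: 1 − 0.9 = 0.10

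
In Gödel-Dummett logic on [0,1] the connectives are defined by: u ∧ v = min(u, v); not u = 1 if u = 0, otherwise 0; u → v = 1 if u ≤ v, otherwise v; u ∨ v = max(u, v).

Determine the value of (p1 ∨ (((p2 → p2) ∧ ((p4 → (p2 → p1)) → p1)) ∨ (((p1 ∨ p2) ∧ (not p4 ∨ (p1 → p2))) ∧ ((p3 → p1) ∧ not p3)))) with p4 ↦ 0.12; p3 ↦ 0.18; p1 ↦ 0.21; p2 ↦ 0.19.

0.21

(p2 → p2): 0.19 ≤ 0.19, so result = 1
(p2 → p1): 0.19 ≤ 0.21, so result = 1
(p4 → (p2 → p1)): 0.12 ≤ 1, so result = 1
((p4 → (p2 → p1)) → p1): 1 > 0.21, so result = 0.21
((p2 → p2) ∧ ((p4 → (p2 → p1)) → p1)) = min(1, 0.21) = 0.21
(p1 ∨ p2) = max(0.21, 0.19) = 0.21
not p4: Gödel ¬ of 0.12 = 0 (operand ≠ 0)
(p1 → p2): 0.21 > 0.19, so result = 0.19
(not p4 ∨ (p1 → p2)) = max(0, 0.19) = 0.19
((p1 ∨ p2) ∧ (not p4 ∨ (p1 → p2))) = min(0.21, 0.19) = 0.19
(p3 → p1): 0.18 ≤ 0.21, so result = 1
not p3: Gödel ¬ of 0.18 = 0 (operand ≠ 0)
((p3 → p1) ∧ not p3) = min(1, 0) = 0
(((p1 ∨ p2) ∧ (not p4 ∨ (p1 → p2))) ∧ ((p3 → p1) ∧ not p3)) = min(0.19, 0) = 0
(((p2 → p2) ∧ ((p4 → (p2 → p1)) → p1)) ∨ (((p1 ∨ p2) ∧ (not p4 ∨ (p1 → p2))) ∧ ((p3 → p1) ∧ not p3))) = max(0.21, 0) = 0.21
(p1 ∨ (((p2 → p2) ∧ ((p4 → (p2 → p1)) → p1)) ∨ (((p1 ∨ p2) ∧ (not p4 ∨ (p1 → p2))) ∧ ((p3 → p1) ∧ not p3)))) = max(0.21, 0.21) = 0.21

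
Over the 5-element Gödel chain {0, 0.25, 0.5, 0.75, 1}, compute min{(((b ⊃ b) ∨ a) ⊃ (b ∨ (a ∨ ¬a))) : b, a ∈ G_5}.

The minimum is attained at b = 0, a = 0.25:
  (b ⊃ b): 0 ≤ 0, so result = 1
  ((b ⊃ b) ∨ a) = max(1, 0.25) = 1
  ¬a: Gödel ¬ of 0.25 = 0 (operand ≠ 0)
  (a ∨ ¬a) = max(0.25, 0) = 0.25
  (b ∨ (a ∨ ¬a)) = max(0, 0.25) = 0.25
  (((b ⊃ b) ∨ a) ⊃ (b ∨ (a ∨ ¬a))): 1 > 0.25, so result = 0.25
Checking all 25 assignments confirms none give a value below 0.25.

0.25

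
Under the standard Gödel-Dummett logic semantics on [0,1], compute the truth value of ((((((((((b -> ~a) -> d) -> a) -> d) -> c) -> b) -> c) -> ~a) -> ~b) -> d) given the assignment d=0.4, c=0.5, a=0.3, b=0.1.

~a: Gödel ¬ of 0.3 = 0 (operand ≠ 0)
(b -> ~a): 0.1 > 0, so result = 0
((b -> ~a) -> d): 0 ≤ 0.4, so result = 1
(((b -> ~a) -> d) -> a): 1 > 0.3, so result = 0.3
((((b -> ~a) -> d) -> a) -> d): 0.3 ≤ 0.4, so result = 1
(((((b -> ~a) -> d) -> a) -> d) -> c): 1 > 0.5, so result = 0.5
((((((b -> ~a) -> d) -> a) -> d) -> c) -> b): 0.5 > 0.1, so result = 0.1
(((((((b -> ~a) -> d) -> a) -> d) -> c) -> b) -> c): 0.1 ≤ 0.5, so result = 1
~a: Gödel ¬ of 0.3 = 0 (operand ≠ 0)
((((((((b -> ~a) -> d) -> a) -> d) -> c) -> b) -> c) -> ~a): 1 > 0, so result = 0
~b: Gödel ¬ of 0.1 = 0 (operand ≠ 0)
(((((((((b -> ~a) -> d) -> a) -> d) -> c) -> b) -> c) -> ~a) -> ~b): 0 ≤ 0, so result = 1
((((((((((b -> ~a) -> d) -> a) -> d) -> c) -> b) -> c) -> ~a) -> ~b) -> d): 1 > 0.4, so result = 0.4

0.40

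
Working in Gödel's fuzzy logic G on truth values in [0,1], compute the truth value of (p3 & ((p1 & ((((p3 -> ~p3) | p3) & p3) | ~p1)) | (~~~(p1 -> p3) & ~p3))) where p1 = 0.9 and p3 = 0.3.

~p3: Gödel ¬ of 0.3 = 0 (operand ≠ 0)
(p3 -> ~p3): 0.3 > 0, so result = 0
((p3 -> ~p3) | p3) = max(0, 0.3) = 0.3
(((p3 -> ~p3) | p3) & p3) = min(0.3, 0.3) = 0.3
~p1: Gödel ¬ of 0.9 = 0 (operand ≠ 0)
((((p3 -> ~p3) | p3) & p3) | ~p1) = max(0.3, 0) = 0.3
(p1 & ((((p3 -> ~p3) | p3) & p3) | ~p1)) = min(0.9, 0.3) = 0.3
(p1 -> p3): 0.9 > 0.3, so result = 0.3
~(p1 -> p3): Gödel ¬ of 0.3 = 0 (operand ≠ 0)
~~(p1 -> p3): Gödel ¬ of 0 = 1 (operand is 0)
~~~(p1 -> p3): Gödel ¬ of 1 = 0 (operand ≠ 0)
~p3: Gödel ¬ of 0.3 = 0 (operand ≠ 0)
(~~~(p1 -> p3) & ~p3) = min(0, 0) = 0
((p1 & ((((p3 -> ~p3) | p3) & p3) | ~p1)) | (~~~(p1 -> p3) & ~p3)) = max(0.3, 0) = 0.3
(p3 & ((p1 & ((((p3 -> ~p3) | p3) & p3) | ~p1)) | (~~~(p1 -> p3) & ~p3))) = min(0.3, 0.3) = 0.3

0.30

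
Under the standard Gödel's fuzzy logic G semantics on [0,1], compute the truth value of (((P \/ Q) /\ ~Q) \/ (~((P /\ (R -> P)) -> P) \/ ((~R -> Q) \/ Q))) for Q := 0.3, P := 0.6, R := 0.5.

(P \/ Q) = max(0.6, 0.3) = 0.6
~Q: Gödel ¬ of 0.3 = 0 (operand ≠ 0)
((P \/ Q) /\ ~Q) = min(0.6, 0) = 0
(R -> P): 0.5 ≤ 0.6, so result = 1
(P /\ (R -> P)) = min(0.6, 1) = 0.6
((P /\ (R -> P)) -> P): 0.6 ≤ 0.6, so result = 1
~((P /\ (R -> P)) -> P): Gödel ¬ of 1 = 0 (operand ≠ 0)
~R: Gödel ¬ of 0.5 = 0 (operand ≠ 0)
(~R -> Q): 0 ≤ 0.3, so result = 1
((~R -> Q) \/ Q) = max(1, 0.3) = 1
(~((P /\ (R -> P)) -> P) \/ ((~R -> Q) \/ Q)) = max(0, 1) = 1
(((P \/ Q) /\ ~Q) \/ (~((P /\ (R -> P)) -> P) \/ ((~R -> Q) \/ Q))) = max(0, 1) = 1

1.00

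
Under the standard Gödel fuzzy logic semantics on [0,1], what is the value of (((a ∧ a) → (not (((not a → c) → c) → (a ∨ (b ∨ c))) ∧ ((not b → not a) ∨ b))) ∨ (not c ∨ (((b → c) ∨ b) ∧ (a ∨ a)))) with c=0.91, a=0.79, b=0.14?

(a ∧ a) = min(0.79, 0.79) = 0.79
not a: Gödel ¬ of 0.79 = 0 (operand ≠ 0)
(not a → c): 0 ≤ 0.91, so result = 1
((not a → c) → c): 1 > 0.91, so result = 0.91
(b ∨ c) = max(0.14, 0.91) = 0.91
(a ∨ (b ∨ c)) = max(0.79, 0.91) = 0.91
(((not a → c) → c) → (a ∨ (b ∨ c))): 0.91 ≤ 0.91, so result = 1
not (((not a → c) → c) → (a ∨ (b ∨ c))): Gödel ¬ of 1 = 0 (operand ≠ 0)
not b: Gödel ¬ of 0.14 = 0 (operand ≠ 0)
not a: Gödel ¬ of 0.79 = 0 (operand ≠ 0)
(not b → not a): 0 ≤ 0, so result = 1
((not b → not a) ∨ b) = max(1, 0.14) = 1
(not (((not a → c) → c) → (a ∨ (b ∨ c))) ∧ ((not b → not a) ∨ b)) = min(0, 1) = 0
((a ∧ a) → (not (((not a → c) → c) → (a ∨ (b ∨ c))) ∧ ((not b → not a) ∨ b))): 0.79 > 0, so result = 0
not c: Gödel ¬ of 0.91 = 0 (operand ≠ 0)
(b → c): 0.14 ≤ 0.91, so result = 1
((b → c) ∨ b) = max(1, 0.14) = 1
(a ∨ a) = max(0.79, 0.79) = 0.79
(((b → c) ∨ b) ∧ (a ∨ a)) = min(1, 0.79) = 0.79
(not c ∨ (((b → c) ∨ b) ∧ (a ∨ a))) = max(0, 0.79) = 0.79
(((a ∧ a) → (not (((not a → c) → c) → (a ∨ (b ∨ c))) ∧ ((not b → not a) ∨ b))) ∨ (not c ∨ (((b → c) ∨ b) ∧ (a ∨ a)))) = max(0, 0.79) = 0.79

0.79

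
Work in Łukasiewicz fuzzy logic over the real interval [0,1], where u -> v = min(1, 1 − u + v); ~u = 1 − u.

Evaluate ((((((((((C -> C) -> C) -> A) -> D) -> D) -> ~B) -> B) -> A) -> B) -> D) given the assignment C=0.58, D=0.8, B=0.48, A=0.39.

(C -> C): min(1, 1 − 0.58 + 0.58) = 1
((C -> C) -> C): min(1, 1 − 1 + 0.58) = 0.58
(((C -> C) -> C) -> A): min(1, 1 − 0.58 + 0.39) = 0.81
((((C -> C) -> C) -> A) -> D): min(1, 1 − 0.81 + 0.8) = 0.99
(((((C -> C) -> C) -> A) -> D) -> D): min(1, 1 − 0.99 + 0.8) = 0.81
~B: Łukasiewicz ¬ gives 1 − 0.48 = 0.52
((((((C -> C) -> C) -> A) -> D) -> D) -> ~B): min(1, 1 − 0.81 + 0.52) = 0.71
(((((((C -> C) -> C) -> A) -> D) -> D) -> ~B) -> B): min(1, 1 − 0.71 + 0.48) = 0.77
((((((((C -> C) -> C) -> A) -> D) -> D) -> ~B) -> B) -> A): min(1, 1 − 0.77 + 0.39) = 0.62
(((((((((C -> C) -> C) -> A) -> D) -> D) -> ~B) -> B) -> A) -> B): min(1, 1 − 0.62 + 0.48) = 0.86
((((((((((C -> C) -> C) -> A) -> D) -> D) -> ~B) -> B) -> A) -> B) -> D): min(1, 1 − 0.86 + 0.8) = 0.94

0.94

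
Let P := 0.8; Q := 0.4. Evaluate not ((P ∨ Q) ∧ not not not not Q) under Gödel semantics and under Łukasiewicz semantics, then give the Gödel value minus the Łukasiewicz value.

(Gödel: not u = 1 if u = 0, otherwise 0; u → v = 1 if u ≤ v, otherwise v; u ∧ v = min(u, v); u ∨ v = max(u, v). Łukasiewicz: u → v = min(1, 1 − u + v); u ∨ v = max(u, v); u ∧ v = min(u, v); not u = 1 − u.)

-0.60

Gödel evaluation:
  (P ∨ Q) = max(0.8, 0.4) = 0.8
  not Q: Gödel ¬ of 0.4 = 0 (operand ≠ 0)
  not not Q: Gödel ¬ of 0 = 1 (operand is 0)
  not not not Q: Gödel ¬ of 1 = 0 (operand ≠ 0)
  not not not not Q: Gödel ¬ of 0 = 1 (operand is 0)
  ((P ∨ Q) ∧ not not not not Q) = min(0.8, 1) = 0.8
  not ((P ∨ Q) ∧ not not not not Q): Gödel ¬ of 0.8 = 0 (operand ≠ 0)
  Gödel value = 0
Łukasiewicz evaluation:
  (P ∨ Q) = max(0.8, 0.4) = 0.8
  not Q: Łukasiewicz ¬ gives 1 − 0.4 = 0.6
  not not Q: Łukasiewicz ¬ gives 1 − 0.6 = 0.4
  not not not Q: Łukasiewicz ¬ gives 1 − 0.4 = 0.6
  not not not not Q: Łukasiewicz ¬ gives 1 − 0.6 = 0.4
  ((P ∨ Q) ∧ not not not not Q) = min(0.8, 0.4) = 0.4
  not ((P ∨ Q) ∧ not not not not Q): Łukasiewicz ¬ gives 1 − 0.4 = 0.6
  Łukasiewicz value = 0.6
Difference: 0 − 0.6 = -0.60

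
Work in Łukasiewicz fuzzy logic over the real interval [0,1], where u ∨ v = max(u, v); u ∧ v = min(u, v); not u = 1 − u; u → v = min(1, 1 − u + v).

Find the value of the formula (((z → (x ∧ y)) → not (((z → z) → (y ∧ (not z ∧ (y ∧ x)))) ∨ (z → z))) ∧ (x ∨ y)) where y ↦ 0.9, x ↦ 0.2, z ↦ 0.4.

(x ∧ y) = min(0.2, 0.9) = 0.2
(z → (x ∧ y)): min(1, 1 − 0.4 + 0.2) = 0.8
(z → z): min(1, 1 − 0.4 + 0.4) = 1
not z: Łukasiewicz ¬ gives 1 − 0.4 = 0.6
(y ∧ x) = min(0.9, 0.2) = 0.2
(not z ∧ (y ∧ x)) = min(0.6, 0.2) = 0.2
(y ∧ (not z ∧ (y ∧ x))) = min(0.9, 0.2) = 0.2
((z → z) → (y ∧ (not z ∧ (y ∧ x)))): min(1, 1 − 1 + 0.2) = 0.2
(z → z): min(1, 1 − 0.4 + 0.4) = 1
(((z → z) → (y ∧ (not z ∧ (y ∧ x)))) ∨ (z → z)) = max(0.2, 1) = 1
not (((z → z) → (y ∧ (not z ∧ (y ∧ x)))) ∨ (z → z)): Łukasiewicz ¬ gives 1 − 1 = 0
((z → (x ∧ y)) → not (((z → z) → (y ∧ (not z ∧ (y ∧ x)))) ∨ (z → z))): min(1, 1 − 0.8 + 0) = 0.2
(x ∨ y) = max(0.2, 0.9) = 0.9
(((z → (x ∧ y)) → not (((z → z) → (y ∧ (not z ∧ (y ∧ x)))) ∨ (z → z))) ∧ (x ∨ y)) = min(0.2, 0.9) = 0.2

0.20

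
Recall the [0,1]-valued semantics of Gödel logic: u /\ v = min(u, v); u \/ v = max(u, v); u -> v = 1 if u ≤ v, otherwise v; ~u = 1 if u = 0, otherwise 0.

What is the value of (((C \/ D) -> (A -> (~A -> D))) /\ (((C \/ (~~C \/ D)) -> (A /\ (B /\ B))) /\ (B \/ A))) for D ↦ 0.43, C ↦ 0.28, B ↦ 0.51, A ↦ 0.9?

0.51

(C \/ D) = max(0.28, 0.43) = 0.43
~A: Gödel ¬ of 0.9 = 0 (operand ≠ 0)
(~A -> D): 0 ≤ 0.43, so result = 1
(A -> (~A -> D)): 0.9 ≤ 1, so result = 1
((C \/ D) -> (A -> (~A -> D))): 0.43 ≤ 1, so result = 1
~C: Gödel ¬ of 0.28 = 0 (operand ≠ 0)
~~C: Gödel ¬ of 0 = 1 (operand is 0)
(~~C \/ D) = max(1, 0.43) = 1
(C \/ (~~C \/ D)) = max(0.28, 1) = 1
(B /\ B) = min(0.51, 0.51) = 0.51
(A /\ (B /\ B)) = min(0.9, 0.51) = 0.51
((C \/ (~~C \/ D)) -> (A /\ (B /\ B))): 1 > 0.51, so result = 0.51
(B \/ A) = max(0.51, 0.9) = 0.9
(((C \/ (~~C \/ D)) -> (A /\ (B /\ B))) /\ (B \/ A)) = min(0.51, 0.9) = 0.51
(((C \/ D) -> (A -> (~A -> D))) /\ (((C \/ (~~C \/ D)) -> (A /\ (B /\ B))) /\ (B \/ A))) = min(1, 0.51) = 0.51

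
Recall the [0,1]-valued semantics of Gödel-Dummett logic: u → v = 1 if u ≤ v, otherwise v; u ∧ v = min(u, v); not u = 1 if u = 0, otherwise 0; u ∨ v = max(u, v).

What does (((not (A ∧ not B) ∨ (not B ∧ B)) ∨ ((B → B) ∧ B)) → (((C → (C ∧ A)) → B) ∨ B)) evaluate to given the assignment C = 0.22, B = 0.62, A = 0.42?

0.62

not B: Gödel ¬ of 0.62 = 0 (operand ≠ 0)
(A ∧ not B) = min(0.42, 0) = 0
not (A ∧ not B): Gödel ¬ of 0 = 1 (operand is 0)
not B: Gödel ¬ of 0.62 = 0 (operand ≠ 0)
(not B ∧ B) = min(0, 0.62) = 0
(not (A ∧ not B) ∨ (not B ∧ B)) = max(1, 0) = 1
(B → B): 0.62 ≤ 0.62, so result = 1
((B → B) ∧ B) = min(1, 0.62) = 0.62
((not (A ∧ not B) ∨ (not B ∧ B)) ∨ ((B → B) ∧ B)) = max(1, 0.62) = 1
(C ∧ A) = min(0.22, 0.42) = 0.22
(C → (C ∧ A)): 0.22 ≤ 0.22, so result = 1
((C → (C ∧ A)) → B): 1 > 0.62, so result = 0.62
(((C → (C ∧ A)) → B) ∨ B) = max(0.62, 0.62) = 0.62
(((not (A ∧ not B) ∨ (not B ∧ B)) ∨ ((B → B) ∧ B)) → (((C → (C ∧ A)) → B) ∨ B)): 1 > 0.62, so result = 0.62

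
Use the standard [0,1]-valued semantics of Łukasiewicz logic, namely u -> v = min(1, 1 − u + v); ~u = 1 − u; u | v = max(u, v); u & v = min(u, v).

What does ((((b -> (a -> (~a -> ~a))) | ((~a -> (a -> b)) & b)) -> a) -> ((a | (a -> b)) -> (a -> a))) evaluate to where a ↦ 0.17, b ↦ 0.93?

1.00

~a: Łukasiewicz ¬ gives 1 − 0.17 = 0.83
~a: Łukasiewicz ¬ gives 1 − 0.17 = 0.83
(~a -> ~a): min(1, 1 − 0.83 + 0.83) = 1
(a -> (~a -> ~a)): min(1, 1 − 0.17 + 1) = 1
(b -> (a -> (~a -> ~a))): min(1, 1 − 0.93 + 1) = 1
~a: Łukasiewicz ¬ gives 1 − 0.17 = 0.83
(a -> b): min(1, 1 − 0.17 + 0.93) = 1
(~a -> (a -> b)): min(1, 1 − 0.83 + 1) = 1
((~a -> (a -> b)) & b) = min(1, 0.93) = 0.93
((b -> (a -> (~a -> ~a))) | ((~a -> (a -> b)) & b)) = max(1, 0.93) = 1
(((b -> (a -> (~a -> ~a))) | ((~a -> (a -> b)) & b)) -> a): min(1, 1 − 1 + 0.17) = 0.17
(a -> b): min(1, 1 − 0.17 + 0.93) = 1
(a | (a -> b)) = max(0.17, 1) = 1
(a -> a): min(1, 1 − 0.17 + 0.17) = 1
((a | (a -> b)) -> (a -> a)): min(1, 1 − 1 + 1) = 1
((((b -> (a -> (~a -> ~a))) | ((~a -> (a -> b)) & b)) -> a) -> ((a | (a -> b)) -> (a -> a))): min(1, 1 − 0.17 + 1) = 1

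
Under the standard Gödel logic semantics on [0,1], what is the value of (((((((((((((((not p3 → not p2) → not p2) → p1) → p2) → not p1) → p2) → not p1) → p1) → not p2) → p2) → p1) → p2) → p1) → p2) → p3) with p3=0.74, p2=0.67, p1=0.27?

0.74

not p3: Gödel ¬ of 0.74 = 0 (operand ≠ 0)
not p2: Gödel ¬ of 0.67 = 0 (operand ≠ 0)
(not p3 → not p2): 0 ≤ 0, so result = 1
not p2: Gödel ¬ of 0.67 = 0 (operand ≠ 0)
((not p3 → not p2) → not p2): 1 > 0, so result = 0
(((not p3 → not p2) → not p2) → p1): 0 ≤ 0.27, so result = 1
((((not p3 → not p2) → not p2) → p1) → p2): 1 > 0.67, so result = 0.67
not p1: Gödel ¬ of 0.27 = 0 (operand ≠ 0)
(((((not p3 → not p2) → not p2) → p1) → p2) → not p1): 0.67 > 0, so result = 0
((((((not p3 → not p2) → not p2) → p1) → p2) → not p1) → p2): 0 ≤ 0.67, so result = 1
not p1: Gödel ¬ of 0.27 = 0 (operand ≠ 0)
(((((((not p3 → not p2) → not p2) → p1) → p2) → not p1) → p2) → not p1): 1 > 0, so result = 0
((((((((not p3 → not p2) → not p2) → p1) → p2) → not p1) → p2) → not p1) → p1): 0 ≤ 0.27, so result = 1
not p2: Gödel ¬ of 0.67 = 0 (operand ≠ 0)
(((((((((not p3 → not p2) → not p2) → p1) → p2) → not p1) → p2) → not p1) → p1) → not p2): 1 > 0, so result = 0
((((((((((not p3 → not p2) → not p2) → p1) → p2) → not p1) → p2) → not p1) → p1) → not p2) → p2): 0 ≤ 0.67, so result = 1
(((((((((((not p3 → not p2) → not p2) → p1) → p2) → not p1) → p2) → not p1) → p1) → not p2) → p2) → p1): 1 > 0.27, so result = 0.27
((((((((((((not p3 → not p2) → not p2) → p1) → p2) → not p1) → p2) → not p1) → p1) → not p2) → p2) → p1) → p2): 0.27 ≤ 0.67, so result = 1
(((((((((((((not p3 → not p2) → not p2) → p1) → p2) → not p1) → p2) → not p1) → p1) → not p2) → p2) → p1) → p2) → p1): 1 > 0.27, so result = 0.27
((((((((((((((not p3 → not p2) → not p2) → p1) → p2) → not p1) → p2) → not p1) → p1) → not p2) → p2) → p1) → p2) → p1) → p2): 0.27 ≤ 0.67, so result = 1
(((((((((((((((not p3 → not p2) → not p2) → p1) → p2) → not p1) → p2) → not p1) → p1) → not p2) → p2) → p1) → p2) → p1) → p2) → p3): 1 > 0.74, so result = 0.74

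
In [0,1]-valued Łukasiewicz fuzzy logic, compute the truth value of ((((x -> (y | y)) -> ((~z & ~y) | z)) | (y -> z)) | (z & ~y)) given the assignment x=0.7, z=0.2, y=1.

0.20

(y | y) = max(1, 1) = 1
(x -> (y | y)): min(1, 1 − 0.7 + 1) = 1
~z: Łukasiewicz ¬ gives 1 − 0.2 = 0.8
~y: Łukasiewicz ¬ gives 1 − 1 = 0
(~z & ~y) = min(0.8, 0) = 0
((~z & ~y) | z) = max(0, 0.2) = 0.2
((x -> (y | y)) -> ((~z & ~y) | z)): min(1, 1 − 1 + 0.2) = 0.2
(y -> z): min(1, 1 − 1 + 0.2) = 0.2
(((x -> (y | y)) -> ((~z & ~y) | z)) | (y -> z)) = max(0.2, 0.2) = 0.2
~y: Łukasiewicz ¬ gives 1 − 1 = 0
(z & ~y) = min(0.2, 0) = 0
((((x -> (y | y)) -> ((~z & ~y) | z)) | (y -> z)) | (z & ~y)) = max(0.2, 0) = 0.2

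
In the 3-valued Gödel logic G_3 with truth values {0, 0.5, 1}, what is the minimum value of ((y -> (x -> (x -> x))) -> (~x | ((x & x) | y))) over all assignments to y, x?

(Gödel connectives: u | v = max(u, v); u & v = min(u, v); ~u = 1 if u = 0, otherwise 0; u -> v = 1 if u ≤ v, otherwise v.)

0.50

The minimum is attained at y = 0, x = 0.5:
  (x -> x): 0.5 ≤ 0.5, so result = 1
  (x -> (x -> x)): 0.5 ≤ 1, so result = 1
  (y -> (x -> (x -> x))): 0 ≤ 1, so result = 1
  ~x: Gödel ¬ of 0.5 = 0 (operand ≠ 0)
  (x & x) = min(0.5, 0.5) = 0.5
  ((x & x) | y) = max(0.5, 0) = 0.5
  (~x | ((x & x) | y)) = max(0, 0.5) = 0.5
  ((y -> (x -> (x -> x))) -> (~x | ((x & x) | y))): 1 > 0.5, so result = 0.5
Checking all 9 assignments confirms none give a value below 0.50.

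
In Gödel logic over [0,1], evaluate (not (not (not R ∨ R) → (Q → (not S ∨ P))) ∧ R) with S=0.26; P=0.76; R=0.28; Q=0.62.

not R: Gödel ¬ of 0.28 = 0 (operand ≠ 0)
(not R ∨ R) = max(0, 0.28) = 0.28
not (not R ∨ R): Gödel ¬ of 0.28 = 0 (operand ≠ 0)
not S: Gödel ¬ of 0.26 = 0 (operand ≠ 0)
(not S ∨ P) = max(0, 0.76) = 0.76
(Q → (not S ∨ P)): 0.62 ≤ 0.76, so result = 1
(not (not R ∨ R) → (Q → (not S ∨ P))): 0 ≤ 1, so result = 1
not (not (not R ∨ R) → (Q → (not S ∨ P))): Gödel ¬ of 1 = 0 (operand ≠ 0)
(not (not (not R ∨ R) → (Q → (not S ∨ P))) ∧ R) = min(0, 0.28) = 0

0.00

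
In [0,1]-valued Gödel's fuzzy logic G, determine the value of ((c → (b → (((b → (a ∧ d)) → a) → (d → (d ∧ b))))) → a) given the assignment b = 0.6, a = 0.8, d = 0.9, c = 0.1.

(a ∧ d) = min(0.8, 0.9) = 0.8
(b → (a ∧ d)): 0.6 ≤ 0.8, so result = 1
((b → (a ∧ d)) → a): 1 > 0.8, so result = 0.8
(d ∧ b) = min(0.9, 0.6) = 0.6
(d → (d ∧ b)): 0.9 > 0.6, so result = 0.6
(((b → (a ∧ d)) → a) → (d → (d ∧ b))): 0.8 > 0.6, so result = 0.6
(b → (((b → (a ∧ d)) → a) → (d → (d ∧ b)))): 0.6 ≤ 0.6, so result = 1
(c → (b → (((b → (a ∧ d)) → a) → (d → (d ∧ b))))): 0.1 ≤ 1, so result = 1
((c → (b → (((b → (a ∧ d)) → a) → (d → (d ∧ b))))) → a): 1 > 0.8, so result = 0.8

0.80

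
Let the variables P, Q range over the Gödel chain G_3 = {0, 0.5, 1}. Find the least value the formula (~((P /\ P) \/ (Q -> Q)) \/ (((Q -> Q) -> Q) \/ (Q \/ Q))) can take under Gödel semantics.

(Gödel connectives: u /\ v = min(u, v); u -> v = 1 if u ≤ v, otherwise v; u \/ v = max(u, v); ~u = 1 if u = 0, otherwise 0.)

The minimum is attained at P = 0, Q = 0:
  (P /\ P) = min(0, 0) = 0
  (Q -> Q): 0 ≤ 0, so result = 1
  ((P /\ P) \/ (Q -> Q)) = max(0, 1) = 1
  ~((P /\ P) \/ (Q -> Q)): Gödel ¬ of 1 = 0 (operand ≠ 0)
  (Q -> Q): 0 ≤ 0, so result = 1
  ((Q -> Q) -> Q): 1 > 0, so result = 0
  (Q \/ Q) = max(0, 0) = 0
  (((Q -> Q) -> Q) \/ (Q \/ Q)) = max(0, 0) = 0
  (~((P /\ P) \/ (Q -> Q)) \/ (((Q -> Q) -> Q) \/ (Q \/ Q))) = max(0, 0) = 0
Checking all 9 assignments confirms none give a value below 0.00.

0.00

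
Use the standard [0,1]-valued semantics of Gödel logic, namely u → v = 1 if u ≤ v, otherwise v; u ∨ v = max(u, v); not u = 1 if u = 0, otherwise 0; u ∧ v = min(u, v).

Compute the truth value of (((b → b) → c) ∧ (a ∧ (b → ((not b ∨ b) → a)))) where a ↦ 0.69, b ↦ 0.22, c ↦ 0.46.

0.46

(b → b): 0.22 ≤ 0.22, so result = 1
((b → b) → c): 1 > 0.46, so result = 0.46
not b: Gödel ¬ of 0.22 = 0 (operand ≠ 0)
(not b ∨ b) = max(0, 0.22) = 0.22
((not b ∨ b) → a): 0.22 ≤ 0.69, so result = 1
(b → ((not b ∨ b) → a)): 0.22 ≤ 1, so result = 1
(a ∧ (b → ((not b ∨ b) → a))) = min(0.69, 1) = 0.69
(((b → b) → c) ∧ (a ∧ (b → ((not b ∨ b) → a)))) = min(0.46, 0.69) = 0.46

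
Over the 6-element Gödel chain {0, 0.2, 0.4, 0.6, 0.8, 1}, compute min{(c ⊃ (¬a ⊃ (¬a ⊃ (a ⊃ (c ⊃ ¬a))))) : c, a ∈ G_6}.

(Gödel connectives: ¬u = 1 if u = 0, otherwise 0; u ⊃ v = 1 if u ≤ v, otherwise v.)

1.00

Every assignment gives 1. For instance at c = 0, a = 0:
  ¬a: Gödel ¬ of 0 = 1 (operand is 0)
  ¬a: Gödel ¬ of 0 = 1 (operand is 0)
  ¬a: Gödel ¬ of 0 = 1 (operand is 0)
  (c ⊃ ¬a): 0 ≤ 1, so result = 1
  (a ⊃ (c ⊃ ¬a)): 0 ≤ 1, so result = 1
  (¬a ⊃ (a ⊃ (c ⊃ ¬a))): 1 ≤ 1, so result = 1
  (¬a ⊃ (¬a ⊃ (a ⊃ (c ⊃ ¬a)))): 1 ≤ 1, so result = 1
  (c ⊃ (¬a ⊃ (¬a ⊃ (a ⊃ (c ⊃ ¬a))))): 0 ≤ 1, so result = 1
All 36 assignments give value 1 — the formula is a G_6-tautology.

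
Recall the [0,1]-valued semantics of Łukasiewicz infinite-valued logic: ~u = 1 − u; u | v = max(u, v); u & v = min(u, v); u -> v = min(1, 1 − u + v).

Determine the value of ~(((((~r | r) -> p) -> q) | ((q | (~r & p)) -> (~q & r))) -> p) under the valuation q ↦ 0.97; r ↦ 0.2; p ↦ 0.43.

0.57

~r: Łukasiewicz ¬ gives 1 − 0.2 = 0.8
(~r | r) = max(0.8, 0.2) = 0.8
((~r | r) -> p): min(1, 1 − 0.8 + 0.43) = 0.63
(((~r | r) -> p) -> q): min(1, 1 − 0.63 + 0.97) = 1
~r: Łukasiewicz ¬ gives 1 − 0.2 = 0.8
(~r & p) = min(0.8, 0.43) = 0.43
(q | (~r & p)) = max(0.97, 0.43) = 0.97
~q: Łukasiewicz ¬ gives 1 − 0.97 = 0.03
(~q & r) = min(0.03, 0.2) = 0.03
((q | (~r & p)) -> (~q & r)): min(1, 1 − 0.97 + 0.03) = 0.06
((((~r | r) -> p) -> q) | ((q | (~r & p)) -> (~q & r))) = max(1, 0.06) = 1
(((((~r | r) -> p) -> q) | ((q | (~r & p)) -> (~q & r))) -> p): min(1, 1 − 1 + 0.43) = 0.43
~(((((~r | r) -> p) -> q) | ((q | (~r & p)) -> (~q & r))) -> p): Łukasiewicz ¬ gives 1 − 0.43 = 0.57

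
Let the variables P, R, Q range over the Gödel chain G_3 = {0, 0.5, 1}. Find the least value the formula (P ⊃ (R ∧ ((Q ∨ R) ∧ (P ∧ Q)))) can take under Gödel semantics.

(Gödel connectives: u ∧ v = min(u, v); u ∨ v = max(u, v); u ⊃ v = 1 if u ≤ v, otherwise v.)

The minimum is attained at P = 0.5, R = 0, Q = 0:
  (Q ∨ R) = max(0, 0) = 0
  (P ∧ Q) = min(0.5, 0) = 0
  ((Q ∨ R) ∧ (P ∧ Q)) = min(0, 0) = 0
  (R ∧ ((Q ∨ R) ∧ (P ∧ Q))) = min(0, 0) = 0
  (P ⊃ (R ∧ ((Q ∨ R) ∧ (P ∧ Q)))): 0.5 > 0, so result = 0
Checking all 27 assignments confirms none give a value below 0.00.

0.00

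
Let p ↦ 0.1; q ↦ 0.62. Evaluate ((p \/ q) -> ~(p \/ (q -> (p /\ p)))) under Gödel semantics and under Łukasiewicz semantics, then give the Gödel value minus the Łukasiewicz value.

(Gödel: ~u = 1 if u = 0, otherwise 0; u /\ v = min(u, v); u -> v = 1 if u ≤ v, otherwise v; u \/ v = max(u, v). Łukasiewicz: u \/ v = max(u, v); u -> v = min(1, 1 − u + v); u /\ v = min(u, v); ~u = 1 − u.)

Gödel evaluation:
  (p \/ q) = max(0.1, 0.62) = 0.62
  (p /\ p) = min(0.1, 0.1) = 0.1
  (q -> (p /\ p)): 0.62 > 0.1, so result = 0.1
  (p \/ (q -> (p /\ p))) = max(0.1, 0.1) = 0.1
  ~(p \/ (q -> (p /\ p))): Gödel ¬ of 0.1 = 0 (operand ≠ 0)
  ((p \/ q) -> ~(p \/ (q -> (p /\ p)))): 0.62 > 0, so result = 0
  Gödel value = 0
Łukasiewicz evaluation:
  (p \/ q) = max(0.1, 0.62) = 0.62
  (p /\ p) = min(0.1, 0.1) = 0.1
  (q -> (p /\ p)): min(1, 1 − 0.62 + 0.1) = 0.48
  (p \/ (q -> (p /\ p))) = max(0.1, 0.48) = 0.48
  ~(p \/ (q -> (p /\ p))): Łukasiewicz ¬ gives 1 − 0.48 = 0.52
  ((p \/ q) -> ~(p \/ (q -> (p /\ p)))): min(1, 1 − 0.62 + 0.52) = 0.9
  Łukasiewicz value = 0.9
Difference: 0 − 0.9 = -0.90

-0.90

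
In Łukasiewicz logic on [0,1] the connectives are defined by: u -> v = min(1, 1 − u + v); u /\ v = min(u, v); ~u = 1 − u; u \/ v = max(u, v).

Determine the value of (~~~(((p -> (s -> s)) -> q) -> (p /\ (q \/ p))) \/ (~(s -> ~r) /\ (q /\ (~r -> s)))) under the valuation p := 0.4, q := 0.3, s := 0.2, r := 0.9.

0.10

(s -> s): min(1, 1 − 0.2 + 0.2) = 1
(p -> (s -> s)): min(1, 1 − 0.4 + 1) = 1
((p -> (s -> s)) -> q): min(1, 1 − 1 + 0.3) = 0.3
(q \/ p) = max(0.3, 0.4) = 0.4
(p /\ (q \/ p)) = min(0.4, 0.4) = 0.4
(((p -> (s -> s)) -> q) -> (p /\ (q \/ p))): min(1, 1 − 0.3 + 0.4) = 1
~(((p -> (s -> s)) -> q) -> (p /\ (q \/ p))): Łukasiewicz ¬ gives 1 − 1 = 0
~~(((p -> (s -> s)) -> q) -> (p /\ (q \/ p))): Łukasiewicz ¬ gives 1 − 0 = 1
~~~(((p -> (s -> s)) -> q) -> (p /\ (q \/ p))): Łukasiewicz ¬ gives 1 − 1 = 0
~r: Łukasiewicz ¬ gives 1 − 0.9 = 0.1
(s -> ~r): min(1, 1 − 0.2 + 0.1) = 0.9
~(s -> ~r): Łukasiewicz ¬ gives 1 − 0.9 = 0.1
~r: Łukasiewicz ¬ gives 1 − 0.9 = 0.1
(~r -> s): min(1, 1 − 0.1 + 0.2) = 1
(q /\ (~r -> s)) = min(0.3, 1) = 0.3
(~(s -> ~r) /\ (q /\ (~r -> s))) = min(0.1, 0.3) = 0.1
(~~~(((p -> (s -> s)) -> q) -> (p /\ (q \/ p))) \/ (~(s -> ~r) /\ (q /\ (~r -> s)))) = max(0, 0.1) = 0.1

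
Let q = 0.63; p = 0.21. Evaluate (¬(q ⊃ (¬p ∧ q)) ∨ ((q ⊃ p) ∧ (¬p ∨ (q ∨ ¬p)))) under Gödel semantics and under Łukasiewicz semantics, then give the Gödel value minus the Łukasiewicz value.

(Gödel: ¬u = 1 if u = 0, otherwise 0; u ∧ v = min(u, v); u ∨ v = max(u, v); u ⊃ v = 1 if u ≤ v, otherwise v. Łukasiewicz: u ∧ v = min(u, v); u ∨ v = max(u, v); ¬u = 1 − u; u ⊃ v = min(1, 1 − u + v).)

0.42

Gödel evaluation:
  ¬p: Gödel ¬ of 0.21 = 0 (operand ≠ 0)
  (¬p ∧ q) = min(0, 0.63) = 0
  (q ⊃ (¬p ∧ q)): 0.63 > 0, so result = 0
  ¬(q ⊃ (¬p ∧ q)): Gödel ¬ of 0 = 1 (operand is 0)
  (q ⊃ p): 0.63 > 0.21, so result = 0.21
  ¬p: Gödel ¬ of 0.21 = 0 (operand ≠ 0)
  ¬p: Gödel ¬ of 0.21 = 0 (operand ≠ 0)
  (q ∨ ¬p) = max(0.63, 0) = 0.63
  (¬p ∨ (q ∨ ¬p)) = max(0, 0.63) = 0.63
  ((q ⊃ p) ∧ (¬p ∨ (q ∨ ¬p))) = min(0.21, 0.63) = 0.21
  (¬(q ⊃ (¬p ∧ q)) ∨ ((q ⊃ p) ∧ (¬p ∨ (q ∨ ¬p)))) = max(1, 0.21) = 1
  Gödel value = 1
Łukasiewicz evaluation:
  ¬p: Łukasiewicz ¬ gives 1 − 0.21 = 0.79
  (¬p ∧ q) = min(0.79, 0.63) = 0.63
  (q ⊃ (¬p ∧ q)): min(1, 1 − 0.63 + 0.63) = 1
  ¬(q ⊃ (¬p ∧ q)): Łukasiewicz ¬ gives 1 − 1 = 0
  (q ⊃ p): min(1, 1 − 0.63 + 0.21) = 0.58
  ¬p: Łukasiewicz ¬ gives 1 − 0.21 = 0.79
  ¬p: Łukasiewicz ¬ gives 1 − 0.21 = 0.79
  (q ∨ ¬p) = max(0.63, 0.79) = 0.79
  (¬p ∨ (q ∨ ¬p)) = max(0.79, 0.79) = 0.79
  ((q ⊃ p) ∧ (¬p ∨ (q ∨ ¬p))) = min(0.58, 0.79) = 0.58
  (¬(q ⊃ (¬p ∧ q)) ∨ ((q ⊃ p) ∧ (¬p ∨ (q ∨ ¬p)))) = max(0, 0.58) = 0.58
  Łukasiewicz value = 0.58
Difference: 1 − 0.58 = 0.42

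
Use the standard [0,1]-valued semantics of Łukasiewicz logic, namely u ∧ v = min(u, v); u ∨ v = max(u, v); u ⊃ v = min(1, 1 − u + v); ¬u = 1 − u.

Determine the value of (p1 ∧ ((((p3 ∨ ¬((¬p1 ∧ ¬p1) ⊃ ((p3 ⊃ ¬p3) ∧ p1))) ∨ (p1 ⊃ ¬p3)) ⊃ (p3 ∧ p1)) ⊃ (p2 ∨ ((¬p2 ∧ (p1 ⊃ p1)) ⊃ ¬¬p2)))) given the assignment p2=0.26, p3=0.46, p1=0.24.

¬p1: Łukasiewicz ¬ gives 1 − 0.24 = 0.76
¬p1: Łukasiewicz ¬ gives 1 − 0.24 = 0.76
(¬p1 ∧ ¬p1) = min(0.76, 0.76) = 0.76
¬p3: Łukasiewicz ¬ gives 1 − 0.46 = 0.54
(p3 ⊃ ¬p3): min(1, 1 − 0.46 + 0.54) = 1
((p3 ⊃ ¬p3) ∧ p1) = min(1, 0.24) = 0.24
((¬p1 ∧ ¬p1) ⊃ ((p3 ⊃ ¬p3) ∧ p1)): min(1, 1 − 0.76 + 0.24) = 0.48
¬((¬p1 ∧ ¬p1) ⊃ ((p3 ⊃ ¬p3) ∧ p1)): Łukasiewicz ¬ gives 1 − 0.48 = 0.52
(p3 ∨ ¬((¬p1 ∧ ¬p1) ⊃ ((p3 ⊃ ¬p3) ∧ p1))) = max(0.46, 0.52) = 0.52
¬p3: Łukasiewicz ¬ gives 1 − 0.46 = 0.54
(p1 ⊃ ¬p3): min(1, 1 − 0.24 + 0.54) = 1
((p3 ∨ ¬((¬p1 ∧ ¬p1) ⊃ ((p3 ⊃ ¬p3) ∧ p1))) ∨ (p1 ⊃ ¬p3)) = max(0.52, 1) = 1
(p3 ∧ p1) = min(0.46, 0.24) = 0.24
(((p3 ∨ ¬((¬p1 ∧ ¬p1) ⊃ ((p3 ⊃ ¬p3) ∧ p1))) ∨ (p1 ⊃ ¬p3)) ⊃ (p3 ∧ p1)): min(1, 1 − 1 + 0.24) = 0.24
¬p2: Łukasiewicz ¬ gives 1 − 0.26 = 0.74
(p1 ⊃ p1): min(1, 1 − 0.24 + 0.24) = 1
(¬p2 ∧ (p1 ⊃ p1)) = min(0.74, 1) = 0.74
¬p2: Łukasiewicz ¬ gives 1 − 0.26 = 0.74
¬¬p2: Łukasiewicz ¬ gives 1 − 0.74 = 0.26
((¬p2 ∧ (p1 ⊃ p1)) ⊃ ¬¬p2): min(1, 1 − 0.74 + 0.26) = 0.52
(p2 ∨ ((¬p2 ∧ (p1 ⊃ p1)) ⊃ ¬¬p2)) = max(0.26, 0.52) = 0.52
((((p3 ∨ ¬((¬p1 ∧ ¬p1) ⊃ ((p3 ⊃ ¬p3) ∧ p1))) ∨ (p1 ⊃ ¬p3)) ⊃ (p3 ∧ p1)) ⊃ (p2 ∨ ((¬p2 ∧ (p1 ⊃ p1)) ⊃ ¬¬p2))): min(1, 1 − 0.24 + 0.52) = 1
(p1 ∧ ((((p3 ∨ ¬((¬p1 ∧ ¬p1) ⊃ ((p3 ⊃ ¬p3) ∧ p1))) ∨ (p1 ⊃ ¬p3)) ⊃ (p3 ∧ p1)) ⊃ (p2 ∨ ((¬p2 ∧ (p1 ⊃ p1)) ⊃ ¬¬p2)))) = min(0.24, 1) = 0.24

0.24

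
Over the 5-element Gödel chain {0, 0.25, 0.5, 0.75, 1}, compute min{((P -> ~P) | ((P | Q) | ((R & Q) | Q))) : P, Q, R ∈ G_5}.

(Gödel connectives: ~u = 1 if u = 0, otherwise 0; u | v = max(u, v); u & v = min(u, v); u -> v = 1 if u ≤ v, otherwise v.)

The minimum is attained at P = 0.25, Q = 0, R = 0:
  ~P: Gödel ¬ of 0.25 = 0 (operand ≠ 0)
  (P -> ~P): 0.25 > 0, so result = 0
  (P | Q) = max(0.25, 0) = 0.25
  (R & Q) = min(0, 0) = 0
  ((R & Q) | Q) = max(0, 0) = 0
  ((P | Q) | ((R & Q) | Q)) = max(0.25, 0) = 0.25
  ((P -> ~P) | ((P | Q) | ((R & Q) | Q))) = max(0, 0.25) = 0.25
Checking all 125 assignments confirms none give a value below 0.25.

0.25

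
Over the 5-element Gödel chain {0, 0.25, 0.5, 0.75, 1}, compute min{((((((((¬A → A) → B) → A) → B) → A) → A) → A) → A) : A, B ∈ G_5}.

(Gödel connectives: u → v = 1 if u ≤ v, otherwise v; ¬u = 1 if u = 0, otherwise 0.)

0.25

The minimum is attained at A = 0.25, B = 0:
  ¬A: Gödel ¬ of 0.25 = 0 (operand ≠ 0)
  (¬A → A): 0 ≤ 0.25, so result = 1
  ((¬A → A) → B): 1 > 0, so result = 0
  (((¬A → A) → B) → A): 0 ≤ 0.25, so result = 1
  ((((¬A → A) → B) → A) → B): 1 > 0, so result = 0
  (((((¬A → A) → B) → A) → B) → A): 0 ≤ 0.25, so result = 1
  ((((((¬A → A) → B) → A) → B) → A) → A): 1 > 0.25, so result = 0.25
  (((((((¬A → A) → B) → A) → B) → A) → A) → A): 0.25 ≤ 0.25, so result = 1
  ((((((((¬A → A) → B) → A) → B) → A) → A) → A) → A): 1 > 0.25, so result = 0.25
Checking all 25 assignments confirms none give a value below 0.25.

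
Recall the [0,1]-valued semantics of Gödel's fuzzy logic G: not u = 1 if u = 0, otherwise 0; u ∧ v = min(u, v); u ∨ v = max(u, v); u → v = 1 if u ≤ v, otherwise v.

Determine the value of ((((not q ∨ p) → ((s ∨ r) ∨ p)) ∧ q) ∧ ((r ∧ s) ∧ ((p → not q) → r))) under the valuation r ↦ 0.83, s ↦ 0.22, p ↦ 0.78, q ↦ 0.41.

not q: Gödel ¬ of 0.41 = 0 (operand ≠ 0)
(not q ∨ p) = max(0, 0.78) = 0.78
(s ∨ r) = max(0.22, 0.83) = 0.83
((s ∨ r) ∨ p) = max(0.83, 0.78) = 0.83
((not q ∨ p) → ((s ∨ r) ∨ p)): 0.78 ≤ 0.83, so result = 1
(((not q ∨ p) → ((s ∨ r) ∨ p)) ∧ q) = min(1, 0.41) = 0.41
(r ∧ s) = min(0.83, 0.22) = 0.22
not q: Gödel ¬ of 0.41 = 0 (operand ≠ 0)
(p → not q): 0.78 > 0, so result = 0
((p → not q) → r): 0 ≤ 0.83, so result = 1
((r ∧ s) ∧ ((p → not q) → r)) = min(0.22, 1) = 0.22
((((not q ∨ p) → ((s ∨ r) ∨ p)) ∧ q) ∧ ((r ∧ s) ∧ ((p → not q) → r))) = min(0.41, 0.22) = 0.22

0.22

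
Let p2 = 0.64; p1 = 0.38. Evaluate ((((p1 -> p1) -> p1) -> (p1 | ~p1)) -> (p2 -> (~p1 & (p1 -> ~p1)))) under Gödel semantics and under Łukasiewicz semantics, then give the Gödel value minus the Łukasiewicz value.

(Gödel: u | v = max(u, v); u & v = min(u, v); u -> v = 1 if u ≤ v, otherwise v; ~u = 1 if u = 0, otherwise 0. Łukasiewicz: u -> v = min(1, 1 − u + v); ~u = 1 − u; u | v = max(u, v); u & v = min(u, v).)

-0.98

Gödel evaluation:
  (p1 -> p1): 0.38 ≤ 0.38, so result = 1
  ((p1 -> p1) -> p1): 1 > 0.38, so result = 0.38
  ~p1: Gödel ¬ of 0.38 = 0 (operand ≠ 0)
  (p1 | ~p1) = max(0.38, 0) = 0.38
  (((p1 -> p1) -> p1) -> (p1 | ~p1)): 0.38 ≤ 0.38, so result = 1
  ~p1: Gödel ¬ of 0.38 = 0 (operand ≠ 0)
  ~p1: Gödel ¬ of 0.38 = 0 (operand ≠ 0)
  (p1 -> ~p1): 0.38 > 0, so result = 0
  (~p1 & (p1 -> ~p1)) = min(0, 0) = 0
  (p2 -> (~p1 & (p1 -> ~p1))): 0.64 > 0, so result = 0
  ((((p1 -> p1) -> p1) -> (p1 | ~p1)) -> (p2 -> (~p1 & (p1 -> ~p1)))): 1 > 0, so result = 0
  Gödel value = 0
Łukasiewicz evaluation:
  (p1 -> p1): min(1, 1 − 0.38 + 0.38) = 1
  ((p1 -> p1) -> p1): min(1, 1 − 1 + 0.38) = 0.38
  ~p1: Łukasiewicz ¬ gives 1 − 0.38 = 0.62
  (p1 | ~p1) = max(0.38, 0.62) = 0.62
  (((p1 -> p1) -> p1) -> (p1 | ~p1)): min(1, 1 − 0.38 + 0.62) = 1
  ~p1: Łukasiewicz ¬ gives 1 − 0.38 = 0.62
  ~p1: Łukasiewicz ¬ gives 1 − 0.38 = 0.62
  (p1 -> ~p1): min(1, 1 − 0.38 + 0.62) = 1
  (~p1 & (p1 -> ~p1)) = min(0.62, 1) = 0.62
  (p2 -> (~p1 & (p1 -> ~p1))): min(1, 1 − 0.64 + 0.62) = 0.98
  ((((p1 -> p1) -> p1) -> (p1 | ~p1)) -> (p2 -> (~p1 & (p1 -> ~p1)))): min(1, 1 − 1 + 0.98) = 0.98
  Łukasiewicz value = 0.98
Difference: 0 − 0.98 = -0.98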